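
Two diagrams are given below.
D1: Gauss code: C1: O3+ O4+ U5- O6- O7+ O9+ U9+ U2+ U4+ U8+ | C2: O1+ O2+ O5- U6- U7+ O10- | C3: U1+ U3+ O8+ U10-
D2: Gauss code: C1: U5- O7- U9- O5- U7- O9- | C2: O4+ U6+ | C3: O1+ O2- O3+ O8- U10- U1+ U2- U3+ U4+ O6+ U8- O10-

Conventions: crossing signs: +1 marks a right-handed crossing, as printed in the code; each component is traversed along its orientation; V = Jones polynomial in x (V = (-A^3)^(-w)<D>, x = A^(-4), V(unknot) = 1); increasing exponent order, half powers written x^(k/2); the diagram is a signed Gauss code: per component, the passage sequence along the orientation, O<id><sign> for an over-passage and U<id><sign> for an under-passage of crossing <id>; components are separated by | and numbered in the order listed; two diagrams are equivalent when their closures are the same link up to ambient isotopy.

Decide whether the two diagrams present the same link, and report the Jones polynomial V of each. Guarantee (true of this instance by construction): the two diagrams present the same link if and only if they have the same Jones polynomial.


same link: no
V(D1) = 1 + x + x^2 + x^3  [10 crossings, <D> = 1 + A^4 + A^8 + A^12, w = +4]
D2 (bracket A^-14 + A^-10 + 2A^-6 + A^-2 - A^10; 10 crossings at w = -2): V = -x^-4 + x^-1 + 2 + x + x^2
note: comparing 2 Jones polynomials yields 2 groups


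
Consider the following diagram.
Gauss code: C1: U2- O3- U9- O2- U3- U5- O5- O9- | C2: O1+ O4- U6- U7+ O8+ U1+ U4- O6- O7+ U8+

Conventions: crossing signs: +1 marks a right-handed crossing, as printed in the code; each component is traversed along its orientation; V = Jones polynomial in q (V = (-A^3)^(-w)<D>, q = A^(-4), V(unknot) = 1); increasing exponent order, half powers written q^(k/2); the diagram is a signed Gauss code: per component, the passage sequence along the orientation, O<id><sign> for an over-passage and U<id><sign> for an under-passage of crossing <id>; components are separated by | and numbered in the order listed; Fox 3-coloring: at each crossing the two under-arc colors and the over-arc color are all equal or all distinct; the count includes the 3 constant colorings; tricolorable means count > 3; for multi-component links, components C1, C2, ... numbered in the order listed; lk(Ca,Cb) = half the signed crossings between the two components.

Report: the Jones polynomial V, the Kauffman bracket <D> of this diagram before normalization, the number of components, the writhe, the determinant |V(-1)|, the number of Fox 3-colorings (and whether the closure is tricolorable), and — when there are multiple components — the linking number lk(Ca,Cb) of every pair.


V(q) = q^(-9/2) - q^(-5/2) - q^(-3/2) - q^(-1/2)
bracket: A^-7 + A^-3 + A - A^9, w = -3
2 components, writhe -3, over 9 crossings
lk(C1,C2) = 0
det 0, colorings 27 of 3^9 — tricolorable
observation: det 0 = |V(-1)|; divisible by 3, so tricolorable


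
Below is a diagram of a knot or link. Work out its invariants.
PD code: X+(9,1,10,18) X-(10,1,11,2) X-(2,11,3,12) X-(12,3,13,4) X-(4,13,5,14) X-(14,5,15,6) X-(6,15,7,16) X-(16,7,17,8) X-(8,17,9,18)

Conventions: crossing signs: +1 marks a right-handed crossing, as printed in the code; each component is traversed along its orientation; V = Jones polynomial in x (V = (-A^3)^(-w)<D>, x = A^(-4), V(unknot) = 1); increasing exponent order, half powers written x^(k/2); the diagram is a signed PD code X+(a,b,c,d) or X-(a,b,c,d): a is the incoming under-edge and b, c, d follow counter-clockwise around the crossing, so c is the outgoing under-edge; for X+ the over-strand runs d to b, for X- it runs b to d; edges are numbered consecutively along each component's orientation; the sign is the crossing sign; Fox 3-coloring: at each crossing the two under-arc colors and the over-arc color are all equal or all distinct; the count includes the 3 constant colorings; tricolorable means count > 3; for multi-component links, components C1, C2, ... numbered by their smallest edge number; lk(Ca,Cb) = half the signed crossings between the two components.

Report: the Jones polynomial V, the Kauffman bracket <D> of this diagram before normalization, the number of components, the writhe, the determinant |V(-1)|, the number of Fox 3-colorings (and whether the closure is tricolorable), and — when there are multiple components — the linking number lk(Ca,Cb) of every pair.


Jones polynomial: V(x) = -x^-10 + x^-9 - x^-8 + x^-7 - x^-6 + x^-5 + x^-3
<D> = -A^-9 - A^-1 + A^3 - A^7 + A^11 - A^15 + A^19; writhe -7
components 1, writhe -7 (9 crossings)
3-colorings: 3 of 3^9, det 7 — not tricolorable
note: w = -7 shifts under R1 moves; the (-A^3)^(7) factor cancels that in V


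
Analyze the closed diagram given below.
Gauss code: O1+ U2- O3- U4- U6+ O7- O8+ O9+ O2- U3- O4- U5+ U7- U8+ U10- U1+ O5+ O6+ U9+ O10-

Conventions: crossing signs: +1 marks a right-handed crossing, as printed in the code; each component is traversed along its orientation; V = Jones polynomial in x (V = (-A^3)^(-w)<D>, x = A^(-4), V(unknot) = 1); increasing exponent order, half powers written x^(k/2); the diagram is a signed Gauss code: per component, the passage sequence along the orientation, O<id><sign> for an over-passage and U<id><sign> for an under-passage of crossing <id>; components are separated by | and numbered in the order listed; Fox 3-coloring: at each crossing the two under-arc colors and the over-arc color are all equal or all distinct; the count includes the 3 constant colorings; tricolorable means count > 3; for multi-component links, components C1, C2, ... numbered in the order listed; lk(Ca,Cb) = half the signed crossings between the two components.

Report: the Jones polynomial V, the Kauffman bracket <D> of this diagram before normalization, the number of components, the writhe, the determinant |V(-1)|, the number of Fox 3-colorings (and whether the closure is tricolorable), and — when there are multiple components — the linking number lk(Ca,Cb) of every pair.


Jones polynomial: V(x) = 1
<D> = 1; writhe 0
components 1, writhe 0 (10 crossings)
3-colorings: 3 of 3^10, det 1 — not tricolorable
note: det 1 = |V(-1)|; not divisible by 3, so not tricolorable


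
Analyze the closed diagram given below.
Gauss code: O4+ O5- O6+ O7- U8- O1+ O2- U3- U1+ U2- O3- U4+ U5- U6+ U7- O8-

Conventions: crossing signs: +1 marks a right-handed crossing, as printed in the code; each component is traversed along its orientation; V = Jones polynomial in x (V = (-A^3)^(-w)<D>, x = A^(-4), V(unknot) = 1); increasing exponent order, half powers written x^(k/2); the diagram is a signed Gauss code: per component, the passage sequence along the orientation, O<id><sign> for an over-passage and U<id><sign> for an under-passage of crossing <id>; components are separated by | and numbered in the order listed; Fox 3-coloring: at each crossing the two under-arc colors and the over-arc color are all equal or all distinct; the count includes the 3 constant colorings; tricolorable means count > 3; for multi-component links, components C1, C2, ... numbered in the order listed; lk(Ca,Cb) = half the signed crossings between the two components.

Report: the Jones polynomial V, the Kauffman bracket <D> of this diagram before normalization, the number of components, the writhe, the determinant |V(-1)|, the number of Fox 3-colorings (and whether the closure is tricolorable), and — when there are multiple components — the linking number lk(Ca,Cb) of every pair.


Jones polynomial: V(x) = 1
<D> = A^-6; writhe -2
components 1, writhe -2 (8 crossings)
3-colorings: 3 of 3^8, det 1 — not tricolorable
note: w = -2 (over 8 crossings) is diagram-only; (-A^3)^(2) removes it from V


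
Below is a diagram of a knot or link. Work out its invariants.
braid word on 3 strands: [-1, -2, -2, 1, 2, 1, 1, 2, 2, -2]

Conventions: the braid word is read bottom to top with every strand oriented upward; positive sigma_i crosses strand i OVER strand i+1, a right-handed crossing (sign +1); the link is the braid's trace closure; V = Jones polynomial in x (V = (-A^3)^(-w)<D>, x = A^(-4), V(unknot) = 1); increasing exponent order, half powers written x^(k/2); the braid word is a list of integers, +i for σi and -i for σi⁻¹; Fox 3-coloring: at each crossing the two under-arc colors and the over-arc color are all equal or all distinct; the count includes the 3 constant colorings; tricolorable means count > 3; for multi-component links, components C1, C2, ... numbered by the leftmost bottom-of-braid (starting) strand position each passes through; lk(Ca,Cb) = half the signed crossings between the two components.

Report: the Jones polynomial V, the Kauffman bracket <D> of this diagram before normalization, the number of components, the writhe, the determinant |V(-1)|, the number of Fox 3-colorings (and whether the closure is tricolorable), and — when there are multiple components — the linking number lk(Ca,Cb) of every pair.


V(x) = 1 + x + x^2 + x^3
bracket: A^-6 + A^-2 + A^2 + A^6, w = +2
3 components, writhe +2, over 10 crossings
lk(C1,C2) = 0
linking number lk(C1,C3) = 0
lk(C2,C3): +1
det 0, colorings 9 of 3^10 — tricolorable
observation: inverse pairs cancel, leaving σ1⁻¹ σ2⁻¹ σ2⁻¹ σ1 σ2 σ1 σ1 σ2


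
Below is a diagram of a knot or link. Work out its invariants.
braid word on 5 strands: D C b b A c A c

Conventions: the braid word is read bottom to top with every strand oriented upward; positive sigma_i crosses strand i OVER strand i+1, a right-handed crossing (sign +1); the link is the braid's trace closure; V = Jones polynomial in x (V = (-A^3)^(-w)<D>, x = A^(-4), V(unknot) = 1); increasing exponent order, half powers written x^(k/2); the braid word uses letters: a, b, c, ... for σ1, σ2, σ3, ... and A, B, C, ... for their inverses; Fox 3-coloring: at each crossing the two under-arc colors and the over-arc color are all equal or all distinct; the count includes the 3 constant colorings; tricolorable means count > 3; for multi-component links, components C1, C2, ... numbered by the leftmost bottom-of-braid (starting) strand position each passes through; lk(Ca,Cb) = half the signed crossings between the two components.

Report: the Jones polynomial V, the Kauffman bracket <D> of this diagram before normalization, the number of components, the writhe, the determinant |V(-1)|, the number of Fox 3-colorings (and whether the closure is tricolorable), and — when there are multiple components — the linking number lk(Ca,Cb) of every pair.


V(x) = x^-2 + 2 + x^2
bracket: A^-8 + 2 + A^8, w = 0
3 components, writhe 0, over 8 crossings
lk(C1,C2) = -1
linking number lk(C1,C3) = 0
lk(C2,C3): +1
det 4, colorings 3 of 3^8 — not tricolorable
observation: det 4 = |V(-1)|; not divisible by 3, so not tricolorable


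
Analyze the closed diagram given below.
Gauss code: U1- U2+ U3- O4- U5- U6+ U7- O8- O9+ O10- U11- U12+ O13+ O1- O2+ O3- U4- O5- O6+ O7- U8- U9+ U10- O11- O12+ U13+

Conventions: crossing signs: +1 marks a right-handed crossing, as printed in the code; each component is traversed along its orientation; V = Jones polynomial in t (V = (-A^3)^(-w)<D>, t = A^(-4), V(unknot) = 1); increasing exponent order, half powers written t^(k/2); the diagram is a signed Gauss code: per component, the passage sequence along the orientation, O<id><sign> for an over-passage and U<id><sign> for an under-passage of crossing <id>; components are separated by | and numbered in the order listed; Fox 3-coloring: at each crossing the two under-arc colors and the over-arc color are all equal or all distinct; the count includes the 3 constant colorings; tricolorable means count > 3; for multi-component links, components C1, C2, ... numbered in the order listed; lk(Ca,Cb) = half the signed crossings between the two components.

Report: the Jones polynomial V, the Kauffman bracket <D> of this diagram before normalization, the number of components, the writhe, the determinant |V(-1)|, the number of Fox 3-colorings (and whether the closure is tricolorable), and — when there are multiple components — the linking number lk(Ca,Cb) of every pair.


V(t) = -t^-4 + t^-3 + t^-1
bracket: -A^-5 - A^3 + A^7, w = -3
1 component, writhe -3, over 13 crossings
det 3, colorings 9 of 3^13 — tricolorable
observation: w = -3 shifts under R1 moves; the (-A^3)^(3) factor cancels that in V


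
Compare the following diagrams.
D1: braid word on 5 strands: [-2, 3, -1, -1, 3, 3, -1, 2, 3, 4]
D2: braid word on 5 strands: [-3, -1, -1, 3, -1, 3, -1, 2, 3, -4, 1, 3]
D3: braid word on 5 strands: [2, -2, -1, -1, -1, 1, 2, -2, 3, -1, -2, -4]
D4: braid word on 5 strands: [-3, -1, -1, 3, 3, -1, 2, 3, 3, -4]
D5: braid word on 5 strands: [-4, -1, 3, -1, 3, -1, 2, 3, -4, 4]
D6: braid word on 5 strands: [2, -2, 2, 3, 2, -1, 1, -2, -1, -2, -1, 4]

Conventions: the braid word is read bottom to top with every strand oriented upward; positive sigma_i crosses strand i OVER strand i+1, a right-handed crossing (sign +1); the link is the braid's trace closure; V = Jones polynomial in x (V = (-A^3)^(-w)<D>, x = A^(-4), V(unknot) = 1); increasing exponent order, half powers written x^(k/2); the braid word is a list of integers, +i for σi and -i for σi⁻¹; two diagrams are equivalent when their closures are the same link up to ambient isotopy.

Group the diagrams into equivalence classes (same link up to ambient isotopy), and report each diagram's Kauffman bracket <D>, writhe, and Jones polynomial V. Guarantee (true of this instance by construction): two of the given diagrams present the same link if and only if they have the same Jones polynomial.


grouping into links: {D1, D2, D4, D5} | {D3} | {D6}
V(D1) = -x^-3 + x^-2 - x^-1 + 3 - x + x^2 - x^3  (w +2, c 10, <D> = -A^-6 + A^-2 - A^2 + 3A^6 - A^10 + A^14 - A^18)
V(D2) = -x^-3 + x^-2 - x^-1 + 3 - x + x^2 - x^3  [12 crossings, <D> = -A^-12 + A^-8 - A^-4 + 3 - A^4 + A^8 - A^12, w = 0]
V(D3) = -x^-4 + x^-3 + x^-1  (w -4, c 12, <D> = A^-8 + 1 - A^4)
V(D4) = -x^-3 + x^-2 - x^-1 + 3 - x + x^2 - x^3  (w 0, c 10, <D> = -A^-12 + A^-8 - A^-4 + 3 - A^4 + A^8 - A^12)
V(D5) = -x^-3 + x^-2 - x^-1 + 3 - x + x^2 - x^3  [10 crossings, <D> = -A^-12 + A^-8 - A^-4 + 3 - A^4 + A^8 - A^12, w = 0]
D6 (bracket 1; 12 crossings at w = 0): V = 1
why: V(x) takes 3 values over 6 diagrams, fixing the grouping


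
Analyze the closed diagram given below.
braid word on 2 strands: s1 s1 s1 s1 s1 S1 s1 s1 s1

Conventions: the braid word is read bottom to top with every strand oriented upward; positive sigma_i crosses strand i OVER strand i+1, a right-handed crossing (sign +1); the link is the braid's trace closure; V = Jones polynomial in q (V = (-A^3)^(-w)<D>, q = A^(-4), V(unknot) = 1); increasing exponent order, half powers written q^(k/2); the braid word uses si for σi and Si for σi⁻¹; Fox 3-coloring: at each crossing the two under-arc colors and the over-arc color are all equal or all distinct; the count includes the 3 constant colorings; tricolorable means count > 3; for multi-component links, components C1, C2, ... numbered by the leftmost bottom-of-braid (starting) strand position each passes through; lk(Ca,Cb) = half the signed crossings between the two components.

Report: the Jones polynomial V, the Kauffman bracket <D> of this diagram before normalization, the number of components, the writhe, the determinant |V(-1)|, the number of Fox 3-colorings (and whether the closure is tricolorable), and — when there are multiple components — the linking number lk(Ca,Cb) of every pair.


V = q^3 + q^5 - q^6 + q^7 - q^8 + q^9 - q^10
<D> = A^-19 - A^-15 + A^-11 - A^-7 + A^-3 - A - A^9 (w = +7)
1 component over 9 crossings, w = +7
3 Fox colorings among 3^9, |V(-1)| = 7: not tricolorable
why: a (2,7) torus form — a single generator 7 times


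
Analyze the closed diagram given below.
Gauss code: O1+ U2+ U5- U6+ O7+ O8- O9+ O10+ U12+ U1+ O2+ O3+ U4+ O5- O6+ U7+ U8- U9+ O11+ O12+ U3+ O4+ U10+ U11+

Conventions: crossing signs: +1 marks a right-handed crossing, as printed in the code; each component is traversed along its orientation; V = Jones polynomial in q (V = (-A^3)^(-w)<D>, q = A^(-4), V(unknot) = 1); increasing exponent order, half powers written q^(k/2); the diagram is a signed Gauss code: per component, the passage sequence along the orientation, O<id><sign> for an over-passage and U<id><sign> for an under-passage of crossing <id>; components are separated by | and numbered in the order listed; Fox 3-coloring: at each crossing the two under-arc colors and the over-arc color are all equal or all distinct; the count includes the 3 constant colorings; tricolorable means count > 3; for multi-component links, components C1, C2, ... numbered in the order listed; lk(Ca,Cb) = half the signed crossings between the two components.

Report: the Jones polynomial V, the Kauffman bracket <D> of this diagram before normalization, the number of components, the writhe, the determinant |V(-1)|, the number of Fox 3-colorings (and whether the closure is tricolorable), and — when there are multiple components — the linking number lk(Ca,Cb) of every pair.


Jones polynomial: V(q) = q^3 + q^5 - q^8
<D> = -A^-8 + A^4 + A^12; writhe +8
components 1, writhe +8 (12 crossings)
3-colorings: 9 of 3^12, det 3 — tricolorable
note: the span of V is 5, forcing >= 5 crossings in any diagram


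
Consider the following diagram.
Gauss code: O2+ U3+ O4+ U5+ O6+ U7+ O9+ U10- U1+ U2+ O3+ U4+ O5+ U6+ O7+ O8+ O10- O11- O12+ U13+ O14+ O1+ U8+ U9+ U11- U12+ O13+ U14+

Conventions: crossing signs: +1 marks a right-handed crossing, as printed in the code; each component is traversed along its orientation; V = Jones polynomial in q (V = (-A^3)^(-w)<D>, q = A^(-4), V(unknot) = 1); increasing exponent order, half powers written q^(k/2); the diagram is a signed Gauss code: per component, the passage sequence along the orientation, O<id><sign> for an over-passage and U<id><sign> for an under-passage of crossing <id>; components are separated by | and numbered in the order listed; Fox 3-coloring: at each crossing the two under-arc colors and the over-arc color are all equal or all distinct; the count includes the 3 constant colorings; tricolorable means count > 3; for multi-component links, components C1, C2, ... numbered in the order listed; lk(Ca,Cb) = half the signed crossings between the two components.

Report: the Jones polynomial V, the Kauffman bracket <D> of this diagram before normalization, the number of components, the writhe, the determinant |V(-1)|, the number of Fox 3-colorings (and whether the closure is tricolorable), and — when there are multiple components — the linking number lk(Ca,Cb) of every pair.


V = q^4 + q^6 - q^10
<D> = -A^-10 + A^6 + A^14 (w = +10)
1 component over 14 crossings, w = +10
3 Fox colorings among 3^14, |V(-1)| = 1: not tricolorable
why: the span of V is 6, forcing >= 6 crossings in any diagram


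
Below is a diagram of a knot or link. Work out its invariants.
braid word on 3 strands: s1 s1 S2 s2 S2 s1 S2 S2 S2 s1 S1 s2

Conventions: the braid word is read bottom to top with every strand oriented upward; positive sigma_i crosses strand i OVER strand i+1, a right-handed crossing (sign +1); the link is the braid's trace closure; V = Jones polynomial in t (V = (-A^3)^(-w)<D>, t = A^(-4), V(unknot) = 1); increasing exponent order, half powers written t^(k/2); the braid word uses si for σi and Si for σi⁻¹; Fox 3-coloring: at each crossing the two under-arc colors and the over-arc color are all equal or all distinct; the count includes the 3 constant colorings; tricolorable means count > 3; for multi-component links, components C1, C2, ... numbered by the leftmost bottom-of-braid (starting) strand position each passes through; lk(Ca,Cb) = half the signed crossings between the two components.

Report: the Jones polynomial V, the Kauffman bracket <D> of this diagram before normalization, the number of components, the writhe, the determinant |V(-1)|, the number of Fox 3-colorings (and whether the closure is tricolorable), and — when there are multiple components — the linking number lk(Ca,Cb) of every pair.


V = -t^-3 + 2t^-2 - 2t^-1 + 3 - 2t + 2t^2 - t^3
<D> = -A^-12 + 2A^-8 - 2A^-4 + 3 - 2A^4 + 2A^8 - A^12 (w = 0)
1 component over 12 crossings, w = 0
3 Fox colorings among 3^12, |V(-1)| = 13: not tricolorable
why: det 13 = |V(-1)|; not divisible by 3, so not tricolorable


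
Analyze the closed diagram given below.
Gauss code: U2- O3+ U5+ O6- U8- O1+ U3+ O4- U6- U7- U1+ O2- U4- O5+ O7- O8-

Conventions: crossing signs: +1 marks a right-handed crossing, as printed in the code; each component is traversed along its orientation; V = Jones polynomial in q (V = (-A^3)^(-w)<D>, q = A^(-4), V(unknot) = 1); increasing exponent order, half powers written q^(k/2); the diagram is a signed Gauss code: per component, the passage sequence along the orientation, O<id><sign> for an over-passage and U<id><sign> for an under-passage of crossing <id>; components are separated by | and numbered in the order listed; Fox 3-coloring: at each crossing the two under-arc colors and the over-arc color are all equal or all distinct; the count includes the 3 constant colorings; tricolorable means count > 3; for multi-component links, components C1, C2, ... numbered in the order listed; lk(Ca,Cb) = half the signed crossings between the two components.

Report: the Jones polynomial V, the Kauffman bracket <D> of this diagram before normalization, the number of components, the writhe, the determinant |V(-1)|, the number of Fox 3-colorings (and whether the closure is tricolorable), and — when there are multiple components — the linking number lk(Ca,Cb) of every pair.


V(q) = -q^-4 + q^-3 + q^-1
bracket: A^-2 + A^6 - A^10, w = -2
1 component, writhe -2, over 8 crossings
det 3, colorings 9 of 3^8 — tricolorable
observation: V spans 3 powers of q: at least 3 crossings in any diagram


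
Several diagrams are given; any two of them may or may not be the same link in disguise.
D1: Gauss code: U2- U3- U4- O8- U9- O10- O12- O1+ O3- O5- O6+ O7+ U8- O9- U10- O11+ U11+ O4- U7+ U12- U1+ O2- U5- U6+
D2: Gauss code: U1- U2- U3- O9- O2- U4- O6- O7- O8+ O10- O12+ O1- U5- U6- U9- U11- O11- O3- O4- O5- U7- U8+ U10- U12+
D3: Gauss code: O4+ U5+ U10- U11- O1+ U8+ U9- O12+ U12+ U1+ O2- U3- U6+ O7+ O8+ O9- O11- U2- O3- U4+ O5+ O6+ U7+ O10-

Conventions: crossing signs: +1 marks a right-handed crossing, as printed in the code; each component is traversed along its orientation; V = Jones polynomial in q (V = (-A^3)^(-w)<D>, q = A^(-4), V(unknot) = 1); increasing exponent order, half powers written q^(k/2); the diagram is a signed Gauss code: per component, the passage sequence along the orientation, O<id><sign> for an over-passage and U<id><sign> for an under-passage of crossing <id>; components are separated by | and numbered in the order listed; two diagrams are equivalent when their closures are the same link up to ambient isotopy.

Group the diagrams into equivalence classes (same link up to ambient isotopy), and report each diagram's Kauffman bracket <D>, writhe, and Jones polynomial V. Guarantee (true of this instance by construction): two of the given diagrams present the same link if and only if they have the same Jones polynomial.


equivalence classes: {D1} | {D2} | {D3}
D1 (bracket A^-8 + 1 - A^4; 12 crossings at w = -4): V = -q^-4 + q^-3 + q^-1
V(D2) = -q^-7 + q^-6 - q^-5 + q^-4 + q^-2  (w -8, c 12, <D> = A^-16 + A^-8 - A^-4 + 1 - A^4)
V(D3) = -q^-3 + 2q^-2 - 2q^-1 + 3 - 2q + 2q^2 - q^3  [12 crossings, <D> = -A^-6 + 2A^-2 - 2A^2 + 3A^6 - 2A^10 + 2A^14 - A^18, w = +2]
key observation: V(q) takes 3 values over 3 diagrams, fixing the grouping


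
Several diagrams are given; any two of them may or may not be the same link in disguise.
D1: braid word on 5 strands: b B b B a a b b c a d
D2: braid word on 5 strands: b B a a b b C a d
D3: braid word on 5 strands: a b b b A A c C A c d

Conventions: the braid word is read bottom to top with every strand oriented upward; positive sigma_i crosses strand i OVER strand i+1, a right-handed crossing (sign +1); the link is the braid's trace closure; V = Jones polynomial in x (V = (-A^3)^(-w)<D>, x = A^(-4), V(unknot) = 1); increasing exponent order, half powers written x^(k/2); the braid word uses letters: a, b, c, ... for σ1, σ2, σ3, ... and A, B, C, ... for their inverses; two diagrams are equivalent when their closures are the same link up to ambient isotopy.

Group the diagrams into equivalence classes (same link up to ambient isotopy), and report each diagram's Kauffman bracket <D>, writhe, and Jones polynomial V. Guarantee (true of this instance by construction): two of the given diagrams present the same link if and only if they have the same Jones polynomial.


equivalence classes: {D1, D2} | {D3}
D1 (bracket -A^-5 + A^-1 - A^3 + 2A^7 + A^15; 11 crossings at w = +7): V = -x^(3/2) - 2x^(7/2) + x^(9/2) - x^(11/2) + x^(13/2)
D2 (bracket -A^-11 + A^-7 - A^-3 + 2A + A^9; 9 crossings at w = +5): V = -x^(3/2) - 2x^(7/2) + x^(9/2) - x^(11/2) + x^(13/2)
V(D3) = -x^(-3/2) - 2x^(1/2) + x^(3/2) - x^(5/2) + x^(7/2)  (w +3, c 11, <D> = -A^-5 + A^-1 - A^3 + 2A^7 + A^15)
observation: comparing 3 Jones polynomials yields 2 groups


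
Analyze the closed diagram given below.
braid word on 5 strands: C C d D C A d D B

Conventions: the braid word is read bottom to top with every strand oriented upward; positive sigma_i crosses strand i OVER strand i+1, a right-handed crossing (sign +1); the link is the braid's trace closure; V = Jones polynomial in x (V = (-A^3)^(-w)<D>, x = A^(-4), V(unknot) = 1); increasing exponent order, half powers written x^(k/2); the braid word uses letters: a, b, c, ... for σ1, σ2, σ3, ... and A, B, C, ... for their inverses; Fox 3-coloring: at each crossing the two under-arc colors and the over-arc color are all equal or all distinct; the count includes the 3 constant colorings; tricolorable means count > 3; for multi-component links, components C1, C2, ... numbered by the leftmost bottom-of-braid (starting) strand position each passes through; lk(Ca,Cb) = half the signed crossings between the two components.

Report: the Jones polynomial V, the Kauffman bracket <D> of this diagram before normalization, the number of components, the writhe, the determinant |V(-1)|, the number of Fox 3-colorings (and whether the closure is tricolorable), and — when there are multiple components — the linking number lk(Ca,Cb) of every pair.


V(x) = x^(-9/2) - x^(-5/2) - x^(-3/2) - x^(-1/2)
bracket: A^-13 + A^-9 + A^-5 - A^3, w = -5
2 components, writhe -5, over 9 crossings
lk(C1,C2) = 0
det 0, colorings 27 of 3^9 — tricolorable
observation: det 0 = |V(-1)|; divisible by 3, so tricolorable


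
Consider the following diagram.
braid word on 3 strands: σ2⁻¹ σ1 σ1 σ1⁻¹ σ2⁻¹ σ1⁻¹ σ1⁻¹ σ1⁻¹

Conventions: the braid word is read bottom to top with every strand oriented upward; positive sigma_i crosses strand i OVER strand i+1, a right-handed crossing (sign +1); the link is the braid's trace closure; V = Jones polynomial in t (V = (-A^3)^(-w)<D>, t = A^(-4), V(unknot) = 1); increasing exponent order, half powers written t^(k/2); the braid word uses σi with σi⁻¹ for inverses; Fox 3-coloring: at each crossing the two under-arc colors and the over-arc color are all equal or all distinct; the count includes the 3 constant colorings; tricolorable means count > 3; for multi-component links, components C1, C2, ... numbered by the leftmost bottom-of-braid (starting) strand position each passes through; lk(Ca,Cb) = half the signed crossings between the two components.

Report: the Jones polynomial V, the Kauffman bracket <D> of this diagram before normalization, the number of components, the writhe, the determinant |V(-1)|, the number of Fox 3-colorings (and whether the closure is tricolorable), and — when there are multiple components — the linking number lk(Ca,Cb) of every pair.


V(t) = -t^-6 + t^-5 - t^-4 + 2t^-3 - t^-2 + t^-1
bracket: A^-8 - A^-4 + 2 - A^4 + A^8 - A^12, w = -4
1 component, writhe -4, over 8 crossings
det 7, colorings 3 of 3^8 — not tricolorable
observation: |V(-1)| = 7: so not tricolorable, since 3 does not divide 7


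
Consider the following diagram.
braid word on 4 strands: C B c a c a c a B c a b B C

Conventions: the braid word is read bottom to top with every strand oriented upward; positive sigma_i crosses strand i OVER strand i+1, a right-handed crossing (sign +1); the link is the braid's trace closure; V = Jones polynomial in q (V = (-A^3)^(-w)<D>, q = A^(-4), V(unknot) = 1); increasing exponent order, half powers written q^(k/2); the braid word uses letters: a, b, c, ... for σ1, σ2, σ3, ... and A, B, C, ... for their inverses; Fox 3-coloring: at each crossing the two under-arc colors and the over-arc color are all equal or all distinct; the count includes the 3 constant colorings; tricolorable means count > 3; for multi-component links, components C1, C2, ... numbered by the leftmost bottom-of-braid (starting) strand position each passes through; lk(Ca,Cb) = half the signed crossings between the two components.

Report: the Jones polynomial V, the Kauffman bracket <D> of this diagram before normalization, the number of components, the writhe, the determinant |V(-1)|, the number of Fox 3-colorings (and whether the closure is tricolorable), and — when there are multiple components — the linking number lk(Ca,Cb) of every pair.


V = -q^(3/2) + q^(5/2) - 2q^(7/2) + 2q^(9/2) - 2q^(11/2) + q^(13/2) - q^(15/2)
<D> = -A^-18 + A^-14 - 2A^-10 + 2A^-6 - 2A^-2 + A^2 - A^6 (w = +4)
2 components over 14 crossings, w = +4
lk(C1,C2): +3
3 Fox colorings among 3^14, |V(-1)| = 10: not tricolorable
why: span 6 respects span(V) <= c + mu - 1 = 15 for this 2-component diagram


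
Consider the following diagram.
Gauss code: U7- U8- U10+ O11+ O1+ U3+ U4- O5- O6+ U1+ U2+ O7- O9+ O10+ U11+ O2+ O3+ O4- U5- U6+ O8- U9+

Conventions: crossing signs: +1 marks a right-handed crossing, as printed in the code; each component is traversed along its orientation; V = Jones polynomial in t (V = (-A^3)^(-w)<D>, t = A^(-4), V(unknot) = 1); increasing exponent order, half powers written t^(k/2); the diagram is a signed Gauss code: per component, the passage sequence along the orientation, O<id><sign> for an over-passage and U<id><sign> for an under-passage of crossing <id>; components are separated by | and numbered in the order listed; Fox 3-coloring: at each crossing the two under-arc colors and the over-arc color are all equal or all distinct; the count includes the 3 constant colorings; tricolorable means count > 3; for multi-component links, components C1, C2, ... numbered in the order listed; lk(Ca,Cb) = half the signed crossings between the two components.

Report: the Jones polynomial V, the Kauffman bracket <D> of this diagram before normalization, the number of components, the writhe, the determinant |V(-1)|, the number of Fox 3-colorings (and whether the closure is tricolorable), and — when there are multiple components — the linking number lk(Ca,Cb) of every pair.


V = t + t^3 - t^4
<D> = A^-7 - A^-3 - A^5 (w = +3)
1 component over 11 crossings, w = +3
9 Fox colorings among 3^11, |V(-1)| = 3: tricolorable
why: det 3 = |V(-1)|; divisible by 3, so tricolorable


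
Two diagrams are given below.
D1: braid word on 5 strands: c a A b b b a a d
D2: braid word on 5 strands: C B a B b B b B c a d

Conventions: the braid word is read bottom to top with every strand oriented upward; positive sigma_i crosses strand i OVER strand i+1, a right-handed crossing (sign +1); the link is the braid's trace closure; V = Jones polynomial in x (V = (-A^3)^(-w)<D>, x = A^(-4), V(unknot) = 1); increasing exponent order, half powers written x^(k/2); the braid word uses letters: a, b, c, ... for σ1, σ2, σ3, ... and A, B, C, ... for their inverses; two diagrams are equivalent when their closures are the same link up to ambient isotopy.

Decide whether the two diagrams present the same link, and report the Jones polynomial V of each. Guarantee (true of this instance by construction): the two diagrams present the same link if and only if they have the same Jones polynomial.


same link: no
V(D1) = -x^(3/2) - 2x^(7/2) + x^(9/2) - x^(11/2) + x^(13/2)  [9 crossings, <D> = -A^-5 + A^-1 - A^3 + 2A^7 + A^15, w = +7]
V(D2) = -x^(-5/2) - x^(5/2)  (w +1, c 11, <D> = A^-7 + A^13)
note: 2 values of V(x) split the 2 diagrams


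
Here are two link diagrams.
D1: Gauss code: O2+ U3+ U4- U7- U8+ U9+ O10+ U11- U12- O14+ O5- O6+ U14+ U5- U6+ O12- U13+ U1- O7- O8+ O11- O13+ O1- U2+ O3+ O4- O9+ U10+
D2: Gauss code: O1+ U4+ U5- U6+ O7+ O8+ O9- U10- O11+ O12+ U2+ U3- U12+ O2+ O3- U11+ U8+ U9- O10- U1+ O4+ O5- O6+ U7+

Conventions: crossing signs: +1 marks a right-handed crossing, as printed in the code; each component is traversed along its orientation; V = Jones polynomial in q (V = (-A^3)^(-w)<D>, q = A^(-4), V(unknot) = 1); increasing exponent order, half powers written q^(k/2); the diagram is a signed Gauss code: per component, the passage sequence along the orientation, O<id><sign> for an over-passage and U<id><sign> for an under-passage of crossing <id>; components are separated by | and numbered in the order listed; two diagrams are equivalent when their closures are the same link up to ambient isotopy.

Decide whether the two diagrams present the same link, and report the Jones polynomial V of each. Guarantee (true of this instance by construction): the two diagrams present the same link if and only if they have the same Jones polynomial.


same link: yes
V(D1) = q + q^3 - q^4  [14 crossings, <D> = -A^-10 + A^-6 + A^2, w = +2]
D2 (bracket -A^-4 + 1 + A^8; 12 crossings at w = +4): V = q + q^3 - q^4
note: Reidemeister moves carry D1 (14 crossings) to D2 (12)


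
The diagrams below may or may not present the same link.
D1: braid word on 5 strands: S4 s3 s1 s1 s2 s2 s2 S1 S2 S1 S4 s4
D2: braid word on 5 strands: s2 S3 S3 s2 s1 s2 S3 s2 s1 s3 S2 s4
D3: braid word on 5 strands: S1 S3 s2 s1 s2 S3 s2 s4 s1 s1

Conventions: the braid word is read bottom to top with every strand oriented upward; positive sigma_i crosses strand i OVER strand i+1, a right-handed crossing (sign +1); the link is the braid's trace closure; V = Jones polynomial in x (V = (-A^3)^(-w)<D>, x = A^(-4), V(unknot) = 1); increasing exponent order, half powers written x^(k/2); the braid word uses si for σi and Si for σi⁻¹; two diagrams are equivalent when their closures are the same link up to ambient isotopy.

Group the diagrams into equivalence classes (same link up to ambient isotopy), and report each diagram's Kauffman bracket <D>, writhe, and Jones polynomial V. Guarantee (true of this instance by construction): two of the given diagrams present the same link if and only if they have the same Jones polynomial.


grouping into links: {D1} | {D2, D3}
V(D1) = x + x^3 - x^4  (w +2, c 12, <D> = -A^-10 + A^-6 + A^2)
D2 (bracket A^-8 - 2A^-4 + 2 - 2A^4 + 2A^8 - A^12 + A^16; 12 crossings at w = +4): V = x^-1 - 1 + 2x - 2x^2 + 2x^3 - 2x^4 + x^5
D3 (bracket A^-8 - 2A^-4 + 2 - 2A^4 + 2A^8 - A^12 + A^16; 10 crossings at w = +4): V = x^-1 - 1 + 2x - 2x^2 + 2x^3 - 2x^4 + x^5
why: V(x) takes 2 values over 3 diagrams, fixing the grouping


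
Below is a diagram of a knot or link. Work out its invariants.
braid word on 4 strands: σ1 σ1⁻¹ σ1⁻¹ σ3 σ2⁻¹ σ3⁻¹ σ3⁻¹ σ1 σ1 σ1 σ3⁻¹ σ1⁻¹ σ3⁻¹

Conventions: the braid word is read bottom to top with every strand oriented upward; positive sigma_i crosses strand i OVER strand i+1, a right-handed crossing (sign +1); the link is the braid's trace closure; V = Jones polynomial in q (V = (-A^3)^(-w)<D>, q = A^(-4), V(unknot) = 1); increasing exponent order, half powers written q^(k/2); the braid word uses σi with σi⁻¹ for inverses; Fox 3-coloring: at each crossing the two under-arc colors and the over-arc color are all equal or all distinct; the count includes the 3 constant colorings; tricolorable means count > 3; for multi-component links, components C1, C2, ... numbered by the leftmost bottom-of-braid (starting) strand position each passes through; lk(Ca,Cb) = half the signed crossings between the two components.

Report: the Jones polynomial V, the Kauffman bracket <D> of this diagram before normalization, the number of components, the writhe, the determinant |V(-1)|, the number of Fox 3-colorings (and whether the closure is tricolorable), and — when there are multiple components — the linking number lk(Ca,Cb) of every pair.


V = -q^-4 + q^-3 + q^-1
<D> = -A^-5 - A^3 + A^7 (w = -3)
1 component over 13 crossings, w = -3
9 Fox colorings among 3^13, |V(-1)| = 3: tricolorable
why: free reduction leaves σ1⁻¹ σ3 σ2⁻¹ σ3⁻¹ σ3⁻¹ σ1 σ1 σ1 σ3⁻¹ σ1⁻¹ σ3⁻¹ of the original 13 letters


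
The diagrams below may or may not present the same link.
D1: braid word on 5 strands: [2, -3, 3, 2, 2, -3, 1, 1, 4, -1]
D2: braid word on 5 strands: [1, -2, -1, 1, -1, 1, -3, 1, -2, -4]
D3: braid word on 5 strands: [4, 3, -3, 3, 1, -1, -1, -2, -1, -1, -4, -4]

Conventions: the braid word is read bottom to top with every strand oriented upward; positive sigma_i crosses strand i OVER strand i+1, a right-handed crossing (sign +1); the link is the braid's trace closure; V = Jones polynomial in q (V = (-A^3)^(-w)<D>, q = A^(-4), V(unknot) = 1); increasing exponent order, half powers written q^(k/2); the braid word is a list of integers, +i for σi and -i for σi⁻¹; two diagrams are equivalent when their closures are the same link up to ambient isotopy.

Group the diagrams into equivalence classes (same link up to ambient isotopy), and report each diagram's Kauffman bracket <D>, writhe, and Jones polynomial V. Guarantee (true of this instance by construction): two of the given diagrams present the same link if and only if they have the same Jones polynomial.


grouping into links: {D1} | {D2} | {D3}
V(D1) = q + q^3 - q^4  (w +4, c 10, <D> = -A^-4 + 1 + A^8)
D2 (bracket A^-14 - A^-10 + A^-6 - A^-2 + A^2; 10 crossings at w = -2): V = q^-2 - q^-1 + 1 - q + q^2
V(D3) = -q^-4 + q^-3 + q^-1  (w -4, c 12, <D> = A^-8 + 1 - A^4)
key observation: V(q) takes 3 values over 3 diagrams, fixing the grouping


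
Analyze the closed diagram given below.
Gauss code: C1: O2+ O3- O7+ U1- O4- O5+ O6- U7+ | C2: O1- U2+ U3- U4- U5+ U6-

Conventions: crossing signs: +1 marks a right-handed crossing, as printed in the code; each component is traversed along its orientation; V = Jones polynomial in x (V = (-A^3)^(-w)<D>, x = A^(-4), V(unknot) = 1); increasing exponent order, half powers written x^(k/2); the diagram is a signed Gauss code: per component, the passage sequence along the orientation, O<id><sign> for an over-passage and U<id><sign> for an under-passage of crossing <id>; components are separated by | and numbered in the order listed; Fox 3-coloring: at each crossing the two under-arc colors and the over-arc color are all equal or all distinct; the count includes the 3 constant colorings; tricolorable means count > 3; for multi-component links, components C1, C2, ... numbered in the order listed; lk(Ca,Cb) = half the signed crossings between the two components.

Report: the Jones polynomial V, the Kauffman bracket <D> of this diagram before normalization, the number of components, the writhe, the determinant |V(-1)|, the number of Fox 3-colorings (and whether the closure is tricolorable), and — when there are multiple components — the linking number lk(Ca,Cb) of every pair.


Jones polynomial: V(x) = -x^(-5/2) - x^(-1/2)
<D> = A^-1 + A^7; writhe -1
components 2, writhe -1 (7 crossings)
linking number lk(C1,C2) = -1
3-colorings: 3 of 3^7, det 2 — not tricolorable
note: w = -1 (over 7 crossings) is diagram-only; (-A^3)^(1) removes it from V


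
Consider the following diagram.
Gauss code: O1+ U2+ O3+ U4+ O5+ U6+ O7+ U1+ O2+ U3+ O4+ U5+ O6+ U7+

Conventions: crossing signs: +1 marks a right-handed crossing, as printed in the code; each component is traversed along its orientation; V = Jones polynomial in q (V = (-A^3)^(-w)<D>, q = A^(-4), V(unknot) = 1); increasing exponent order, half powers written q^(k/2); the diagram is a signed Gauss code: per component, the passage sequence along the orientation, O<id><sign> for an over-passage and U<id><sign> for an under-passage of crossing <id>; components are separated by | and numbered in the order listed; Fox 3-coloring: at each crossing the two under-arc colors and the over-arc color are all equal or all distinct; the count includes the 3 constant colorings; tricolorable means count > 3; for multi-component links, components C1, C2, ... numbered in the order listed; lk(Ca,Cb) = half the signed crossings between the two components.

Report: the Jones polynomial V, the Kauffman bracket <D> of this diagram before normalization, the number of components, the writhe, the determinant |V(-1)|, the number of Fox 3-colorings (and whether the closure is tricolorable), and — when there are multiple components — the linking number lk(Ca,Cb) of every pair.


V(q) = q^3 + q^5 - q^6 + q^7 - q^8 + q^9 - q^10
bracket: A^-19 - A^-15 + A^-11 - A^-7 + A^-3 - A - A^9, w = +7
1 component, writhe +7, over 7 crossings
det 7, colorings 3 of 3^7 — not tricolorable
observation: |V(-1)| = 7: so not tricolorable, since 3 does not divide 7
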